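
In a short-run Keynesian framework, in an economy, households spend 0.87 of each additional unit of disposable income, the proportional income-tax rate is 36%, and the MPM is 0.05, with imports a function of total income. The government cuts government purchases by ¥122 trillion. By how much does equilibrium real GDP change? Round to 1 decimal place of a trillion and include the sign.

Expenditure multiplier = 1/(1 − c(1−t) + m) = 1/(1 − 0.87×0.64 + 0.05) = 1/0.4932 ≈ 2.028.
ΔY = k × ΔG = (−¥122 trillion) / 0.4932 ≈ −¥247.4 trillion.

−¥247.4 trillion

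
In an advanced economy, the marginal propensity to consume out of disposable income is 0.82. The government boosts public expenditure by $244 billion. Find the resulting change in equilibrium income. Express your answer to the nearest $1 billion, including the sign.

+$1,356 billion

Expenditure multiplier = 1/(1 − MPC) = 1/(1 − 0.82) = 1/0.18 ≈ 5.556.
ΔY = k × ΔG = (+$244 billion) / 0.18 ≈ +$1,356 billion.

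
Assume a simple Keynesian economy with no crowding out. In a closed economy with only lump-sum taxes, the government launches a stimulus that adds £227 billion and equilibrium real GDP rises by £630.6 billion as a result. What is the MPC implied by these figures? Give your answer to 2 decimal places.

0.64

Implied spending multiplier k = ΔY/ΔG = 630.6/227 ≈ 2.778.
Since k = 1/(1 − MPC), MPC = 1 − 1/k = 1 − ΔG/ΔY = 1 − 227/630.6 ≈ 0.64.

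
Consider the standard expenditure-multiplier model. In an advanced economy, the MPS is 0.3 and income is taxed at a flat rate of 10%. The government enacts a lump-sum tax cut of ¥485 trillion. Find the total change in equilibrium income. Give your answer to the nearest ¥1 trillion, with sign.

+¥918 trillion

MPC = 1 − MPS = 1 − 0.3 = 0.7.
A lump-sum tax change of −¥485 trillion shifts disposable income by +¥485 trillion; first-round consumption changes by −c × ΔT = −0.7 × (−¥485 trillion) = +¥339.5 trillion.
Expenditure multiplier = 1/(1 − c(1−t)) = 1/(1 − 0.7×0.9) = 1/0.37 ≈ 2.703.
The tax multiplier is −c × k ≈ −1.892, so ΔY = k × (−c·ΔT) = (+¥339.5 trillion) / 0.37 ≈ +¥918 trillion.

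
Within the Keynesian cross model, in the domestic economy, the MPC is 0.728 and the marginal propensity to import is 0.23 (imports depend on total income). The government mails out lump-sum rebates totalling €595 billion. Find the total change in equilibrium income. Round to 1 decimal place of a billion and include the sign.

+€862.9 billion

A lump-sum tax change of −€595 billion shifts disposable income by +€595 billion; first-round consumption changes by −c × ΔT = −0.728 × (−€595 billion) = +€433.16 billion.
Expenditure multiplier = 1/(1 − c + m) = 1/(1 − 0.728 + 0.23) = 1/0.502 ≈ 1.992.
The tax multiplier is −c × k ≈ −1.45, so ΔY = k × (−c·ΔT) = (+€433.16 billion) / 0.502 ≈ +€862.9 billion.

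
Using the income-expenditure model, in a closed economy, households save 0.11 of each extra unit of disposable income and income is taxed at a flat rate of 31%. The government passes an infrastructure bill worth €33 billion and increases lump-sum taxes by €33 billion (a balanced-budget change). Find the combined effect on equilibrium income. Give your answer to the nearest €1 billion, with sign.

MPC = 1 − MPS = 1 − 0.11 = 0.89.
Expenditure multiplier = 1/(1 − c(1−t)) = 1/(1 − 0.89×0.69) = 1/0.3859 ≈ 2.591.
ΔG contributes k·ΔG = (+€33 billion) / 0.3859 ≈ +€85.5 billion.
ΔT of +€33 billion changes first-round spending by −c·ΔT = −€29.37 billion, contributing k·(−c·ΔT) = (−€29.37 billion) / 0.3859 ≈ −€76.1 billion.
Net ΔY = k(ΔG − c·ΔT) = (+€3.63 billion) / 0.3859 ≈ +€9 billion.

+€9 billion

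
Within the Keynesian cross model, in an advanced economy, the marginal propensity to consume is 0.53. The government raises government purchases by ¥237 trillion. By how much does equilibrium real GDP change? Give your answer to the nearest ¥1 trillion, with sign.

Expenditure multiplier = 1/(1 − MPC) = 1/(1 − 0.53) = 1/0.47 ≈ 2.128.
ΔY = k × ΔG = (+¥237 trillion) / 0.47 ≈ +¥504 trillion.

+¥504 trillion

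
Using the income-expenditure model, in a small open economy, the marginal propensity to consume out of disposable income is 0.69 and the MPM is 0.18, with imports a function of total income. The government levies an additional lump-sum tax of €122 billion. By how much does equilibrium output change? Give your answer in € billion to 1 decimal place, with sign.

A lump-sum tax change of +€122 billion shifts disposable income by −€122 billion; first-round consumption changes by −c × ΔT = −0.69 × (+€122 billion) = −€84.18 billion.
Expenditure multiplier = 1/(1 − c + m) = 1/(1 − 0.69 + 0.18) = 1/0.49 ≈ 2.041.
The tax multiplier is −c × k ≈ −1.408, so ΔY = k × (−c·ΔT) = (−€84.18 billion) / 0.49 ≈ −€171.8 billion.

−€171.8 billion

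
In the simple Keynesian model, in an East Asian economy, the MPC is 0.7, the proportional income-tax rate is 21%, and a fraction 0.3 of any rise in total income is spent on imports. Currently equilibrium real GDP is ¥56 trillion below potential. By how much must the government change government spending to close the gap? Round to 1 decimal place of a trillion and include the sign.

Spending multiplier = 1/(1 − c(1−t) + m) = 1/(1 − 0.7×0.79 + 0.3) = 1/0.747 ≈ 1.339.
Need ΔY = +¥56 trillion, so ΔG = ΔY/k = (+¥56 trillion) × 0.747 ≈ +¥41.8 trillion.
The government should increase government spending by ¥41.8 trillion.

+¥41.8 trillion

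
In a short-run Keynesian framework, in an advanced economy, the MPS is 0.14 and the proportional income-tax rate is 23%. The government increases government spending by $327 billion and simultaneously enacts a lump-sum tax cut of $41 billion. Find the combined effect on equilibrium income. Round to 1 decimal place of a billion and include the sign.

+$1,072.4 billion

MPC = 1 − MPS = 1 − 0.14 = 0.86.
Expenditure multiplier = 1/(1 − c(1−t)) = 1/(1 − 0.86×0.77) = 1/0.3378 ≈ 2.96.
ΔG contributes k·ΔG = (+$327 billion) / 0.3378 ≈ +$968 billion.
ΔT of −$41 billion changes first-round spending by −c·ΔT = +$35.26 billion, contributing k·(−c·ΔT) = (+$35.26 billion) / 0.3378 ≈ +$104.4 billion.
Net ΔY = k(ΔG − c·ΔT) = (+$362.26 billion) / 0.3378 ≈ +$1,072.4 billion.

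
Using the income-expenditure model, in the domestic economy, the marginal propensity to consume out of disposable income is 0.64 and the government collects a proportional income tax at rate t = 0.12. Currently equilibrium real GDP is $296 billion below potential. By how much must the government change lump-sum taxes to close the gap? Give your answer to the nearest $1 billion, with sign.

−$202 billion

Spending multiplier = 1/(1 − c(1−t)) = 1/(1 − 0.64×0.88) = 1/0.4368 ≈ 2.289.
Tax multiplier = −c·k = −0.64/0.4368 ≈ −1.465. Need ΔY = +$296 billion, so ΔT = ΔY/(−c·k) = −(+$296 billion) × 0.4368 / 0.64 ≈ −$202 billion.
The government should cut lump-sum taxes by $202 billion.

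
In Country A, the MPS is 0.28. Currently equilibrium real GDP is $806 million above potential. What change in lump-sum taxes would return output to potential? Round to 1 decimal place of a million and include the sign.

MPC = 1 − MPS = 1 − 0.28 = 0.72.
Spending multiplier = 1/(1 − MPC) = 1/(1 − 0.72) = 1/0.28 ≈ 3.571.
Tax multiplier = −c·k = −0.72/0.28 ≈ −2.571. Need ΔY = −$806 million, so ΔT = ΔY/(−c·k) = −(−$806 million) × 0.28 / 0.72 ≈ +$313.4 million.
The government should raise lump-sum taxes by $313.4 million.

+$313.4 million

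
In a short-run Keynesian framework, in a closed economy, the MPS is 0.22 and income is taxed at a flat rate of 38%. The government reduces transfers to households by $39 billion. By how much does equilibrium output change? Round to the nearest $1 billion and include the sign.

−$59 billion

MPC = 1 − MPS = 1 − 0.22 = 0.78.
The transfer change shifts disposable income by −$39 billion, so first-round consumption changes by c·ΔTR = 0.78 × (−$39 billion) = −$30.42 billion.
Expenditure multiplier = 1/(1 − c(1−t)) = 1/(1 − 0.78×0.62) = 1/0.5164 ≈ 1.936.
The transfer multiplier is c × k ≈ 1.51, so ΔY = k × (c·ΔTR) = (−$30.42 billion) / 0.5164 ≈ −$59 billion.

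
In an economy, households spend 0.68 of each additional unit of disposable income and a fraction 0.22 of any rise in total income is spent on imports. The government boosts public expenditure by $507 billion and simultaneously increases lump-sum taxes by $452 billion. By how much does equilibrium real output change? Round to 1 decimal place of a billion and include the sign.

Expenditure multiplier = 1/(1 − c + m) = 1/(1 − 0.68 + 0.22) = 1/0.54 ≈ 1.852.
ΔG contributes k·ΔG = (+$507 billion) / 0.54 ≈ +$938.9 billion.
ΔT of +$452 billion changes first-round spending by −c·ΔT = −$307.36 billion, contributing k·(−c·ΔT) = (−$307.36 billion) / 0.54 ≈ −$569.2 billion.
Net ΔY = k(ΔG − c·ΔT) = (+$199.64 billion) / 0.54 ≈ +$369.7 billion.

+$369.7 billion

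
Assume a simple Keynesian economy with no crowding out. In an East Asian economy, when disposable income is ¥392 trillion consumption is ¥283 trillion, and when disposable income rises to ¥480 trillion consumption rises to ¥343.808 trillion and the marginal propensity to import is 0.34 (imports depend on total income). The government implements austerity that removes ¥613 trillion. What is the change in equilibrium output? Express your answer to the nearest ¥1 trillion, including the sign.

−¥945 trillion

MPC = ΔC/ΔYd = (343.808 − 283)/(480 − 392) = 60.808/88 = 0.691.
Government-spending multiplier = 1/(1 − c + m) = 1/(1 − 0.691 + 0.34) = 1/0.649 ≈ 1.541.
ΔY = k × ΔG = (−¥613 trillion) / 0.649 ≈ −¥945 trillion.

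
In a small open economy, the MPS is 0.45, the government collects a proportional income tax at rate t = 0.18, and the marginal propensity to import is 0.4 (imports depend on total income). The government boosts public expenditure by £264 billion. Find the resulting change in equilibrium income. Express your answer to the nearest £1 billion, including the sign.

+£278 billion

MPC = 1 − MPS = 1 − 0.45 = 0.55.
Expenditure multiplier = 1/(1 − c(1−t) + m) = 1/(1 − 0.55×0.82 + 0.4) = 1/0.949 ≈ 1.054.
ΔY = k × ΔG = (+£264 billion) / 0.949 ≈ +£278 billion.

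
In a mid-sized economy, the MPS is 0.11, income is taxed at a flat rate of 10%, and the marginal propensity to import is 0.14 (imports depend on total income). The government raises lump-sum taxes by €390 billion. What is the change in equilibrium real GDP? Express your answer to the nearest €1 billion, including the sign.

MPC = 1 − MPS = 1 − 0.11 = 0.89.
A lump-sum tax change of +€390 billion shifts disposable income by −€390 billion; first-round consumption changes by −c × ΔT = −0.89 × (+€390 billion) = −€347.1 billion.
Expenditure multiplier = 1/(1 − c(1−t) + m) = 1/(1 − 0.89×0.9 + 0.14) = 1/0.339 ≈ 2.95.
The tax multiplier is −c × k ≈ −2.625, so ΔY = k × (−c·ΔT) = (−€347.1 billion) / 0.339 ≈ −€1,024 billion.

−€1,024 billion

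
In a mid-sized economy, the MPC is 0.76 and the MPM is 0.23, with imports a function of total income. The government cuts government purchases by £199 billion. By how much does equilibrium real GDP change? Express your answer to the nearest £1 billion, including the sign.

Expenditure multiplier = 1/(1 − c + m) = 1/(1 − 0.76 + 0.23) = 1/0.47 ≈ 2.128.
ΔY = k × ΔG = (−£199 billion) / 0.47 ≈ −£423 billion.

−£423 billion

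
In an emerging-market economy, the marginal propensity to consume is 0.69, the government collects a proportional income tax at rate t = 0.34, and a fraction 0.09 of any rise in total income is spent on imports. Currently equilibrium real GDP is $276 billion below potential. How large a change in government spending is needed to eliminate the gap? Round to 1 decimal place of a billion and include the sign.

Spending multiplier = 1/(1 − c(1−t) + m) = 1/(1 − 0.69×0.66 + 0.09) = 1/0.6346 ≈ 1.576.
Need ΔY = +$276 billion, so ΔG = ΔY/k = (+$276 billion) × 0.6346 ≈ +$175.1 billion.
The government should increase government spending by $175.1 billion.

+$175.1 billion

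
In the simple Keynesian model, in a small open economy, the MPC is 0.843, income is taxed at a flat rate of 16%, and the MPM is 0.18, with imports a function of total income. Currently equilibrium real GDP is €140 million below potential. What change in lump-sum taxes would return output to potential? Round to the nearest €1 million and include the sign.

Spending multiplier = 1/(1 − c(1−t) + m) = 1/(1 − 0.843×0.84 + 0.18) = 1/0.47188 ≈ 2.119.
Tax multiplier = −c·k = −0.843/0.47188 ≈ −1.786. Need ΔY = +€140 million, so ΔT = ΔY/(−c·k) = −(+€140 million) × 0.47188 / 0.843 ≈ −€78 million.
The government should cut lump-sum taxes by €78 million.

−€78 million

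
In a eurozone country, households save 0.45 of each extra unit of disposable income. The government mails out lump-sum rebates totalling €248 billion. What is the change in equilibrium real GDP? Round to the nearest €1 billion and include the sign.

MPC = 1 − MPS = 1 − 0.45 = 0.55.
A lump-sum tax change of −€248 billion shifts disposable income by +€248 billion; first-round consumption changes by −c × ΔT = −0.55 × (−€248 billion) = +€136.4 billion.
Expenditure multiplier = 1/(1 − MPC) = 1/(1 − 0.55) = 1/0.45 ≈ 2.222.
The tax multiplier is −c × k ≈ −1.222, so ΔY = k × (−c·ΔT) = (+€136.4 billion) / 0.45 ≈ +€303 billion.

+€303 billion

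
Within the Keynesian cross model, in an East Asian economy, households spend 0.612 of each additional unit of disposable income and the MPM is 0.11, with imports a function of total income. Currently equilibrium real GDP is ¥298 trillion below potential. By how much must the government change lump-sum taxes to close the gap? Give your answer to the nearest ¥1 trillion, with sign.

Spending multiplier = 1/(1 − c + m) = 1/(1 − 0.612 + 0.11) = 1/0.498 ≈ 2.008.
Tax multiplier = −c·k = −0.612/0.498 ≈ −1.229. Need ΔY = +¥298 trillion, so ΔT = ΔY/(−c·k) = −(+¥298 trillion) × 0.498 / 0.612 ≈ −¥242 trillion.
The government should cut lump-sum taxes by ¥242 trillion.

−¥242 trillion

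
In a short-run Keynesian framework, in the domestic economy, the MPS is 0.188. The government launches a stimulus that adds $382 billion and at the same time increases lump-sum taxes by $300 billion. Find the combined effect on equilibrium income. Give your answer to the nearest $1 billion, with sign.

+$736 billion

MPC = 1 − MPS = 1 − 0.188 = 0.812.
Expenditure multiplier = 1/(1 − MPC) = 1/(1 − 0.812) = 1/0.188 ≈ 5.319.
ΔG contributes k·ΔG = (+$382 billion) / 0.188 ≈ +$2,031.9 billion.
ΔT of +$300 billion changes first-round spending by −c·ΔT = −$243.6 billion, contributing k·(−c·ΔT) = (−$243.6 billion) / 0.188 ≈ −$1,295.7 billion.
Net ΔY = k(ΔG − c·ΔT) = (+$138.4 billion) / 0.188 ≈ +$736 billion.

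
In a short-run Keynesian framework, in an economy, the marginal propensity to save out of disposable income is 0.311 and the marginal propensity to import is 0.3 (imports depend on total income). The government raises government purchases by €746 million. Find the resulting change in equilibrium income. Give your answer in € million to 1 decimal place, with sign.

+€1,220.9 million

MPC = 1 − MPS = 1 − 0.311 = 0.689.
Government-spending multiplier = 1/(1 − c + m) = 1/(1 − 0.689 + 0.3) = 1/0.611 ≈ 1.637.
ΔY = k × ΔG = (+€746 million) / 0.611 ≈ +€1,220.9 million.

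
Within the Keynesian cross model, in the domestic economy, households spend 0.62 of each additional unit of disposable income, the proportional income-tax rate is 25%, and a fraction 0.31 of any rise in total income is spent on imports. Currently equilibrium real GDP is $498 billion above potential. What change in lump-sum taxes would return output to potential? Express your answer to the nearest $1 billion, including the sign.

Spending multiplier = 1/(1 − c(1−t) + m) = 1/(1 − 0.62×0.75 + 0.31) = 1/0.845 ≈ 1.183.
Tax multiplier = −c·k = −0.62/0.845 ≈ −0.734. Need ΔY = −$498 billion, so ΔT = ΔY/(−c·k) = −(−$498 billion) × 0.845 / 0.62 ≈ +$679 billion.
The government should raise lump-sum taxes by $679 billion.

+$679 billion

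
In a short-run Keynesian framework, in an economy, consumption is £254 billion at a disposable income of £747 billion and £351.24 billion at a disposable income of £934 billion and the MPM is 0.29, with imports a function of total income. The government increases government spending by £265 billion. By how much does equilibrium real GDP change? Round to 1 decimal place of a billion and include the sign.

MPC = ΔC/ΔYd = (351.24 − 254)/(934 − 747) = 97.24/187 = 0.52.
Expenditure multiplier = 1/(1 − c + m) = 1/(1 − 0.52 + 0.29) = 1/0.77 ≈ 1.299.
ΔY = k × ΔG = (+£265 billion) / 0.77 ≈ +£344.2 billion.

+£344.2 billion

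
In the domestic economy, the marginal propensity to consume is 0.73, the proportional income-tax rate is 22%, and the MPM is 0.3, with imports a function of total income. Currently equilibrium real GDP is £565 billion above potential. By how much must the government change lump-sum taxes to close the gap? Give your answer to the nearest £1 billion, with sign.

Spending multiplier = 1/(1 − c(1−t) + m) = 1/(1 − 0.73×0.78 + 0.3) = 1/0.7306 ≈ 1.369.
Tax multiplier = −c·k = −0.73/0.7306 ≈ −0.999. Need ΔY = −£565 billion, so ΔT = ΔY/(−c·k) = −(−£565 billion) × 0.7306 / 0.73 ≈ +£565 billion.
The government should raise lump-sum taxes by £565 billion.

+£565 billion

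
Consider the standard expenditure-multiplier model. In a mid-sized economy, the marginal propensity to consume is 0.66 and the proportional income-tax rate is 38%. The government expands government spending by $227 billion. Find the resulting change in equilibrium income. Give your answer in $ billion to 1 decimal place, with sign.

+$384.2 billion

Spending multiplier = 1/(1 − c(1−t)) = 1/(1 − 0.66×0.62) = 1/0.5908 ≈ 1.693.
ΔY = k × ΔG = (+$227 billion) / 0.5908 ≈ +$384.2 billion.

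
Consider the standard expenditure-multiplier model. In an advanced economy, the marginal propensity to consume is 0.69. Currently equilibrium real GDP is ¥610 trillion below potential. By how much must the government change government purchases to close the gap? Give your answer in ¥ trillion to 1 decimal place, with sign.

+¥189.1 trillion

Spending multiplier = 1/(1 − MPC) = 1/(1 − 0.69) = 1/0.31 ≈ 3.226.
Need ΔY = +¥610 trillion, so ΔG = ΔY/k = (+¥610 trillion) × 0.31 = +¥189.1 trillion.
The government should increase government purchases by ¥189.1 trillion.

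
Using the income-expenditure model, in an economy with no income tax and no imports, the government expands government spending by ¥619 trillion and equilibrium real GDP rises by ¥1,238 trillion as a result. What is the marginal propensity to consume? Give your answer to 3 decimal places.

Implied spending multiplier k = ΔY/ΔG = 1,238/619 = 2.
Since k = 1/(1 − MPC), MPC = 1 − 1/k = 1 − ΔG/ΔY = 1 − 619/1,238 = 0.500.

0.500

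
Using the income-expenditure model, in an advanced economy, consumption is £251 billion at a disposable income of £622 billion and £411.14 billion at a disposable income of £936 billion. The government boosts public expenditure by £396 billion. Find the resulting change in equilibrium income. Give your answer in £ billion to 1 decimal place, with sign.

MPC = ΔC/ΔYd = (411.14 − 251)/(936 − 622) = 160.14/314 = 0.51.
Spending multiplier = 1/(1 − MPC) = 1/(1 − 0.51) = 1/0.49 ≈ 2.041.
ΔY = k × ΔG = (+£396 billion) / 0.49 ≈ +£808.2 billion.

+£808.2 billion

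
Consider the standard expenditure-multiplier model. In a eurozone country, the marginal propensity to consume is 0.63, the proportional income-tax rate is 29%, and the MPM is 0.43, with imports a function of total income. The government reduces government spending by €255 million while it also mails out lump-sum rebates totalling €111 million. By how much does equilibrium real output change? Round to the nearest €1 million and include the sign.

−€188 million

Expenditure multiplier = 1/(1 − c(1−t) + m) = 1/(1 − 0.63×0.71 + 0.43) = 1/0.9827 ≈ 1.018.
ΔG contributes k·ΔG = (−€255 million) / 0.9827 ≈ −€259.5 million.
ΔT of −€111 million changes first-round spending by −c·ΔT = +€69.93 million, contributing k·(−c·ΔT) = (+€69.93 million) / 0.9827 ≈ +€71.2 million.
Net ΔY = k(ΔG − c·ΔT) = (−€185.07 million) / 0.9827 ≈ −€188 million.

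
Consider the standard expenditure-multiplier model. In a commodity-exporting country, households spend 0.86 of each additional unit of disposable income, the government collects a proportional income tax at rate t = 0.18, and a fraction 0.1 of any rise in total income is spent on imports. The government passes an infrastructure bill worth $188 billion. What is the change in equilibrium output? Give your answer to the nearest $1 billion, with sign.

Spending multiplier = 1/(1 − c(1−t) + m) = 1/(1 − 0.86×0.82 + 0.1) = 1/0.3948 ≈ 2.533.
ΔY = k × ΔG = (+$188 billion) / 0.3948 ≈ +$476 billion.

+$476 billion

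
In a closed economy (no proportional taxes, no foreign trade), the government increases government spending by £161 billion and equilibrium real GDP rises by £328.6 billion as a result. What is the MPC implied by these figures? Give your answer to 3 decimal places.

Implied spending multiplier k = ΔY/ΔG = 328.6/161 ≈ 2.041.
Since k = 1/(1 − MPC), MPC = 1 − 1/k = 1 − ΔG/ΔY = 1 − 161/328.6 ≈ 0.510.

0.510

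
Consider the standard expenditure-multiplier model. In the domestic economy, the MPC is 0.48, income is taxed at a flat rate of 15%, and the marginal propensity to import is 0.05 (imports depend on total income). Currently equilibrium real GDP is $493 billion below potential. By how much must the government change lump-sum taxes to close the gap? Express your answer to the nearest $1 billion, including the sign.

−$659 billion

Spending multiplier = 1/(1 − c(1−t) + m) = 1/(1 − 0.48×0.85 + 0.05) = 1/0.642 ≈ 1.558.
Tax multiplier = −c·k = −0.48/0.642 ≈ −0.748. Need ΔY = +$493 billion, so ΔT = ΔY/(−c·k) = −(+$493 billion) × 0.642 / 0.48 ≈ −$659 billion.
The government should cut lump-sum taxes by $659 billion.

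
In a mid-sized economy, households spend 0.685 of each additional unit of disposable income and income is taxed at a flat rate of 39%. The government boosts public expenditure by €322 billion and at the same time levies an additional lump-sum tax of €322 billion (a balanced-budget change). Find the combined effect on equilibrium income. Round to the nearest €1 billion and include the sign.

+€174 billion

Expenditure multiplier = 1/(1 − c(1−t)) = 1/(1 − 0.685×0.61) = 1/0.58215 ≈ 1.718.
ΔG contributes k·ΔG = (+€322 billion) / 0.58215 ≈ +€553.1 billion.
ΔT of +€322 billion changes first-round spending by −c·ΔT = −€220.57 billion, contributing k·(−c·ΔT) = (−€220.57 billion) / 0.58215 ≈ −€378.9 billion.
Net ΔY = k(ΔG − c·ΔT) = (+€101.43 billion) / 0.58215 ≈ +€174 billion.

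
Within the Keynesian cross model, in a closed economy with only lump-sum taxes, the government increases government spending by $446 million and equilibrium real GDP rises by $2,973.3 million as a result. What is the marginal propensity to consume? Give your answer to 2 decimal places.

Implied spending multiplier k = ΔY/ΔG = 2,973.3/446 ≈ 6.6666.
Since k = 1/(1 − MPC), MPC = 1 − 1/k = 1 − ΔG/ΔY = 1 − 446/2,973.3 ≈ 0.85.

0.85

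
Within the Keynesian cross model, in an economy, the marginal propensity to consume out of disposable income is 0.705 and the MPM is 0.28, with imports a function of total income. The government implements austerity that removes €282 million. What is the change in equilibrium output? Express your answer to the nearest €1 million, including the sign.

−€490 million

Spending multiplier = 1/(1 − c + m) = 1/(1 − 0.705 + 0.28) = 1/0.575 ≈ 1.739.
ΔY = k × ΔG = (−€282 million) / 0.575 ≈ −€490 million.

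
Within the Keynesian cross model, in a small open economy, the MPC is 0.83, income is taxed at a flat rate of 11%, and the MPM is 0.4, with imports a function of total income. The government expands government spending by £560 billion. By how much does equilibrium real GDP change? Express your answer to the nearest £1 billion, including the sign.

Spending multiplier = 1/(1 − c(1−t) + m) = 1/(1 − 0.83×0.89 + 0.4) = 1/0.6613 ≈ 1.512.
ΔY = k × ΔG = (+£560 billion) / 0.6613 ≈ +£847 billion.

+£847 billion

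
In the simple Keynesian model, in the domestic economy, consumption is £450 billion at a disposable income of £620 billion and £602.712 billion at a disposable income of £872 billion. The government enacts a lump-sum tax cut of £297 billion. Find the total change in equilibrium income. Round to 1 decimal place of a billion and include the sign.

+£456.8 billion

MPC = ΔC/ΔYd = (602.712 − 450)/(872 − 620) = 152.712/252 = 0.606.
A lump-sum tax change of −£297 billion shifts disposable income by +£297 billion; first-round consumption changes by −c × ΔT = −0.606 × (−£297 billion) = +£179.982 billion.
Expenditure multiplier = 1/(1 − MPC) = 1/(1 − 0.606) = 1/0.394 ≈ 2.538.
The tax multiplier is −c × k ≈ −1.538, so ΔY = k × (−c·ΔT) = (+£179.982 billion) / 0.394 ≈ +£456.8 billion.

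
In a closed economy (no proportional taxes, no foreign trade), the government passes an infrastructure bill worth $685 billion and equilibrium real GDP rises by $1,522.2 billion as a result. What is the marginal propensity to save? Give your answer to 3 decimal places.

Implied spending multiplier k = ΔY/ΔG = 1,522.2/685 ≈ 2.2222.
Since k = 1/(1 − MPC), MPC = 1 − 1/k = 1 − ΔG/ΔY = 1 − 685/1,522.2 ≈ 0.550.
MPS = 1 − MPC = 0.450.

0.450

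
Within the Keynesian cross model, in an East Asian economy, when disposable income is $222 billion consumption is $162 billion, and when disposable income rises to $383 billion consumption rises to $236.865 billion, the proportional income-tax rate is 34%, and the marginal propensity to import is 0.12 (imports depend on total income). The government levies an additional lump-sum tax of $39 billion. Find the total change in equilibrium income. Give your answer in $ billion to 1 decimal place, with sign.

MPC = ΔC/ΔYd = (236.865 − 162)/(383 − 222) = 74.865/161 = 0.465.
A lump-sum tax change of +$39 billion shifts disposable income by −$39 billion; first-round consumption changes by −c × ΔT = −0.465 × (+$39 billion) = −$18.135 billion.
Expenditure multiplier = 1/(1 − c(1−t) + m) = 1/(1 − 0.465×0.66 + 0.12) = 1/0.8131 ≈ 1.23.
The tax multiplier is −c × k ≈ −0.572, so ΔY = k × (−c·ΔT) = (−$18.135 billion) / 0.8131 ≈ −$22.3 billion.

−$22.3 billion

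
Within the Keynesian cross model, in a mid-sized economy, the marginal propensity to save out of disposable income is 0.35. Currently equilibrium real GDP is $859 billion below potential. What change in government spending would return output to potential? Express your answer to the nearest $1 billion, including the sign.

MPC = 1 − MPS = 1 − 0.35 = 0.65.
Spending multiplier = 1/(1 − MPC) = 1/(1 − 0.65) = 1/0.35 ≈ 2.857.
Need ΔY = +$859 billion, so ΔG = ΔY/k = (+$859 billion) × 0.35 ≈ +$301 billion.
The government should increase government spending by $301 billion.

+$301 billion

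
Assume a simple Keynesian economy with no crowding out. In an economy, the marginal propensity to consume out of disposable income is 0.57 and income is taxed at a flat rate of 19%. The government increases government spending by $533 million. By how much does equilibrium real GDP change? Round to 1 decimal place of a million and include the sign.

Expenditure multiplier = 1/(1 − c(1−t)) = 1/(1 − 0.57×0.81) = 1/0.5383 ≈ 1.858.
ΔY = k × ΔG = (+$533 million) / 0.5383 ≈ +$990.2 million.

+$990.2 million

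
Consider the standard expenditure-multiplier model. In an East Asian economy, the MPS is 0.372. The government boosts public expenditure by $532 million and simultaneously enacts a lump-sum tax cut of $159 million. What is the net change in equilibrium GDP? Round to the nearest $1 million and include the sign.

+$1,699 million

MPC = 1 − MPS = 1 − 0.372 = 0.628.
Expenditure multiplier = 1/(1 − MPC) = 1/(1 − 0.628) = 1/0.372 ≈ 2.688.
ΔG contributes k·ΔG = (+$532 million) / 0.372 ≈ +$1,430.1 million.
ΔT of −$159 million changes first-round spending by −c·ΔT = +$99.852 million, contributing k·(−c·ΔT) = (+$99.852 million) / 0.372 ≈ +$268.4 million.
Net ΔY = k(ΔG − c·ΔT) = (+$631.852 million) / 0.372 ≈ +$1,699 million.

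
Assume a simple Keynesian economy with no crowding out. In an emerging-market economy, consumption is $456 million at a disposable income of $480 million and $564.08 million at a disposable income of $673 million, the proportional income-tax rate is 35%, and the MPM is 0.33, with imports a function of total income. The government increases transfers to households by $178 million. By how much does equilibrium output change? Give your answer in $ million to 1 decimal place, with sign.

MPC = ΔC/ΔYd = (564.08 − 456)/(673 − 480) = 108.08/193 = 0.56.
The transfer change shifts disposable income by +$178 million, so first-round consumption changes by c·ΔTR = 0.56 × (+$178 million) = +$99.68 million.
Expenditure multiplier = 1/(1 − c(1−t) + m) = 1/(1 − 0.56×0.65 + 0.33) = 1/0.966 ≈ 1.035.
The transfer multiplier is c × k ≈ 0.58, so ΔY = k × (c·ΔTR) = (+$99.68 million) / 0.966 ≈ +$103.2 million.

+$103.2 million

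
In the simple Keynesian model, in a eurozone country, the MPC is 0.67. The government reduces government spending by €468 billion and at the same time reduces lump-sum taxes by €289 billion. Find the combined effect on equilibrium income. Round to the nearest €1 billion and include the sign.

−€831 billion

Expenditure multiplier = 1/(1 − MPC) = 1/(1 − 0.67) = 1/0.33 ≈ 3.03.
ΔG contributes k·ΔG = (−€468 billion) / 0.33 ≈ −€1,418.2 billion.
ΔT of −€289 billion changes first-round spending by −c·ΔT = +€193.63 billion, contributing k·(−c·ΔT) = (+€193.63 billion) / 0.33 ≈ +€586.8 billion.
Net ΔY = k(ΔG − c·ΔT) = (−€274.37 billion) / 0.33 ≈ −€831 billion.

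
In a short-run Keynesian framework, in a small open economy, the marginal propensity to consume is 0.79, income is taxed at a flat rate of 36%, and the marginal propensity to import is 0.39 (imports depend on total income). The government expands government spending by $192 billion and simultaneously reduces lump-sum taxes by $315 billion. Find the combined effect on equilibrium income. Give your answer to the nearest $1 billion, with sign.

+$498 billion

Expenditure multiplier = 1/(1 − c(1−t) + m) = 1/(1 − 0.79×0.64 + 0.39) = 1/0.8844 ≈ 1.131.
ΔG contributes k·ΔG = (+$192 billion) / 0.8844 ≈ +$217.1 billion.
ΔT of −$315 billion changes first-round spending by −c·ΔT = +$248.85 billion, contributing k·(−c·ΔT) = (+$248.85 billion) / 0.8844 ≈ +$281.4 billion.
Net ΔY = k(ΔG − c·ΔT) = (+$440.85 billion) / 0.8844 ≈ +$498 billion.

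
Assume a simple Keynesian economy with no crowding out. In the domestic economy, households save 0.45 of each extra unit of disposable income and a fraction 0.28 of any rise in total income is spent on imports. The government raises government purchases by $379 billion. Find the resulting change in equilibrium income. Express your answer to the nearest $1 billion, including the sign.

MPC = 1 − MPS = 1 − 0.45 = 0.55.
Spending multiplier = 1/(1 − c + m) = 1/(1 − 0.55 + 0.28) = 1/0.73 ≈ 1.37.
ΔY = k × ΔG = (+$379 billion) / 0.73 ≈ +$519 billion.

+$519 billion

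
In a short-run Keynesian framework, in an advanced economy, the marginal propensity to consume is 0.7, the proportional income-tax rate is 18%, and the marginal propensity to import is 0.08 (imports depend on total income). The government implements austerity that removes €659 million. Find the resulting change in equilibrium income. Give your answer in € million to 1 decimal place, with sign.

Government-spending multiplier = 1/(1 − c(1−t) + m) = 1/(1 − 0.7×0.82 + 0.08) = 1/0.506 ≈ 1.976.
ΔY = k × ΔG = (−€659 million) / 0.506 ≈ −€1,302.4 million.

−€1,302.4 million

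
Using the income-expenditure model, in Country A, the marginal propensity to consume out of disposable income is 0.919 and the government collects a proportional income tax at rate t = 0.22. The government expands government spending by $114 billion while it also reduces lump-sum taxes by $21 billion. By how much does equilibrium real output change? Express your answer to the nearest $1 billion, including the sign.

Expenditure multiplier = 1/(1 − c(1−t)) = 1/(1 − 0.919×0.78) = 1/0.28318 ≈ 3.531.
ΔG contributes k·ΔG = (+$114 billion) / 0.28318 ≈ +$402.6 billion.
ΔT of −$21 billion changes first-round spending by −c·ΔT = +$19.299 billion, contributing k·(−c·ΔT) = (+$19.299 billion) / 0.28318 ≈ +$68.2 billion.
Net ΔY = k(ΔG − c·ΔT) = (+$133.299 billion) / 0.28318 ≈ +$471 billion.

+$471 billion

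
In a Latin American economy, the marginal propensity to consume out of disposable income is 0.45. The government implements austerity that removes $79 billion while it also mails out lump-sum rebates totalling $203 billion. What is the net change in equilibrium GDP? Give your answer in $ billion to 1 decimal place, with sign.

Expenditure multiplier = 1/(1 − MPC) = 1/(1 − 0.45) = 1/0.55 ≈ 1.818.
ΔG contributes k·ΔG = (−$79 billion) / 0.55 ≈ −$143.6 billion.
ΔT of −$203 billion changes first-round spending by −c·ΔT = +$91.35 billion, contributing k·(−c·ΔT) = (+$91.35 billion) / 0.55 ≈ +$166.1 billion.
Net ΔY = k(ΔG − c·ΔT) = (+$12.35 billion) / 0.55 ≈ +$22.5 billion.

+$22.5 billion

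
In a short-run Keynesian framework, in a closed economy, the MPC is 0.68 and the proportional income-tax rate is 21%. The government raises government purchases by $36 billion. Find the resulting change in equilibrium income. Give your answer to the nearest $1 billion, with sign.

+$78 billion

Spending multiplier = 1/(1 − c(1−t)) = 1/(1 − 0.68×0.79) = 1/0.4628 ≈ 2.161.
ΔY = k × ΔG = (+$36 billion) / 0.4628 ≈ +$78 billion.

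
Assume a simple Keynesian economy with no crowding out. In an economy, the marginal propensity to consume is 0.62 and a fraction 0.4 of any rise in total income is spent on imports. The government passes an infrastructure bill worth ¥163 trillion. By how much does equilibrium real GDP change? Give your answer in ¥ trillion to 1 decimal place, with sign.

+¥209.0 trillion

Government-spending multiplier = 1/(1 − c + m) = 1/(1 − 0.62 + 0.4) = 1/0.78 ≈ 1.282.
ΔY = k × ΔG = (+¥163 trillion) / 0.78 ≈ +¥209 trillion.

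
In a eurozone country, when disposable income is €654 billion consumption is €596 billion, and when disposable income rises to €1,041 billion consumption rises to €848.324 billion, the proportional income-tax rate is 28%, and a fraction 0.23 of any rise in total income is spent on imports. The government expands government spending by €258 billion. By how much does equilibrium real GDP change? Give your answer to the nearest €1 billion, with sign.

+€339 billion

MPC = ΔC/ΔYd = (848.324 − 596)/(1,041 − 654) = 252.324/387 = 0.652.
Government-spending multiplier = 1/(1 − c(1−t) + m) = 1/(1 − 0.652×0.72 + 0.23) = 1/0.76056 ≈ 1.315.
ΔY = k × ΔG = (+€258 billion) / 0.76056 ≈ +€339 billion.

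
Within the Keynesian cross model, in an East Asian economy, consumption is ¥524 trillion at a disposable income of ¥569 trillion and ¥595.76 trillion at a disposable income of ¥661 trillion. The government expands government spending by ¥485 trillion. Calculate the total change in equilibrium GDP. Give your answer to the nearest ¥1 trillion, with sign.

MPC = ΔC/ΔYd = (595.76 − 524)/(661 − 569) = 71.76/92 = 0.78.
Spending multiplier = 1/(1 − MPC) = 1/(1 − 0.78) = 1/0.22 ≈ 4.545.
ΔY = k × ΔG = (+¥485 trillion) / 0.22 ≈ +¥2,205 trillion.

+¥2,205 trillion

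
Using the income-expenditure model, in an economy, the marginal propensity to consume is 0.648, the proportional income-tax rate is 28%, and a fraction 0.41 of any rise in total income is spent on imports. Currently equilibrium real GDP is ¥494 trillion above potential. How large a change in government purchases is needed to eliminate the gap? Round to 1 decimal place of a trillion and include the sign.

Spending multiplier = 1/(1 − c(1−t) + m) = 1/(1 − 0.648×0.72 + 0.41) = 1/0.94344 ≈ 1.06.
Need ΔY = −¥494 trillion, so ΔG = ΔY/k = (−¥494 trillion) × 0.94344 ≈ −¥466.1 trillion.
The government should cut government purchases by ¥466.1 trillion.

−¥466.1 trillion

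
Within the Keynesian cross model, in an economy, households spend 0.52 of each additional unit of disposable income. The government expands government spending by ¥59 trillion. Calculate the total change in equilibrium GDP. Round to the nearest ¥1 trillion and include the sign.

+¥123 trillion

Spending multiplier = 1/(1 − MPC) = 1/(1 − 0.52) = 1/0.48 ≈ 2.083.
ΔY = k × ΔG = (+¥59 trillion) / 0.48 ≈ +¥123 trillion.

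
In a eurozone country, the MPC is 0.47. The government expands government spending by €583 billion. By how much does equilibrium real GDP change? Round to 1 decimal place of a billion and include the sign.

Government-spending multiplier = 1/(1 − MPC) = 1/(1 − 0.47) = 1/0.53 ≈ 1.887.
ΔY = k × ΔG = (+€583 billion) / 0.53 = +€1,100 billion.

+€1,100.0 billion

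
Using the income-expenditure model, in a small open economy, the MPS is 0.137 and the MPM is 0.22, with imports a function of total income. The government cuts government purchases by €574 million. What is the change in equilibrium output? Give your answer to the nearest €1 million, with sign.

−€1,608 million

MPC = 1 − MPS = 1 − 0.137 = 0.863.
Spending multiplier = 1/(1 − c + m) = 1/(1 − 0.863 + 0.22) = 1/0.357 ≈ 2.801.
ΔY = k × ΔG = (−€574 million) / 0.357 ≈ −€1,608 million.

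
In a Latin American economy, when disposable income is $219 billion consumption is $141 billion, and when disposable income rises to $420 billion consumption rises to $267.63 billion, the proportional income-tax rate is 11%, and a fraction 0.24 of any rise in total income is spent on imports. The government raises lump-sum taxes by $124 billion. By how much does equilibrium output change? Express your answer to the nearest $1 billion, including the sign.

MPC = ΔC/ΔYd = (267.63 − 141)/(420 − 219) = 126.63/201 = 0.63.
A lump-sum tax change of +$124 billion shifts disposable income by −$124 billion; first-round consumption changes by −c × ΔT = −0.63 × (+$124 billion) = −$78.12 billion.
Expenditure multiplier = 1/(1 − c(1−t) + m) = 1/(1 − 0.63×0.89 + 0.24) = 1/0.6793 ≈ 1.472.
The tax multiplier is −c × k ≈ −0.927, so ΔY = k × (−c·ΔT) = (−$78.12 billion) / 0.6793 ≈ −$115 billion.

−$115 billion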